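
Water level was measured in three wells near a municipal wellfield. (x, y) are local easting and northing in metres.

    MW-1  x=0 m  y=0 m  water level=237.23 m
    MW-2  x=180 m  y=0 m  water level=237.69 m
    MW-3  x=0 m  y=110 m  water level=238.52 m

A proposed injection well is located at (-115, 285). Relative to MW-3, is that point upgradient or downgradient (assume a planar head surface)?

upgradient

∂h/∂x = (237.69 − 237.23) / (180 − 0) = +0.002556
∂h/∂y = (238.52 − 237.23) / (110 − 0) = +0.01173
Head at (-115, 285) = 237.23 + (+0.002556)·(-115) + (+0.01173)·(285) = 240.28 m.
That is higher than the 238.52 m at MW-3, so the point is upgradient.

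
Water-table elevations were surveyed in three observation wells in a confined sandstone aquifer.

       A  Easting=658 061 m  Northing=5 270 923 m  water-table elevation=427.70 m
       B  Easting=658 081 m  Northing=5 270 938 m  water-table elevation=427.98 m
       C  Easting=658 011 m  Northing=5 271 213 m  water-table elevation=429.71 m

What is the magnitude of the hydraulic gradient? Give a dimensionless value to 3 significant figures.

0.0114

Three-point gradient (reference A): Δ to B = (20, 15, +0.28), Δ to C = (-50, 290, +2.01).
∂h/∂x = +0.007794, ∂h/∂y = +0.008275 (det = 6550).
|∇h| = √(0.007794² + 0.008275²) = 0.01137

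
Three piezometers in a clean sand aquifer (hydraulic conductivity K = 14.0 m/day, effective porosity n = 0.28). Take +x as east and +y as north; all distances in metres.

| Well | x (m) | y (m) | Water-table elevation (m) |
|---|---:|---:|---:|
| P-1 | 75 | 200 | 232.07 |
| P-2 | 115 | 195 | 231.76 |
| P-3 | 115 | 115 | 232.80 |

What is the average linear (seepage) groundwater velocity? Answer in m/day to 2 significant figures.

0.80 m/day

Differences from P-1: to P-2 (Δx, Δy, Δh) = (40, -5, -0.31); to P-3 = (40, -85, +0.73).
Determinant of the coordinate differences = 40·(-85) − 40·(-5) = -3200.
∂h/∂x = [(-0.31)·(-85) − (+0.73)·(-5)] / -3200 = -0.009375
∂h/∂y = [40·(+0.73) − 40·(-0.31)] / -3200 = -0.01300
|∇h| = √(-0.009375² + -0.01300²) = 0.01603
Seepage velocity v = K·i/n = 14.0 × 0.01603 / 0.28 = 0.8015 m/day.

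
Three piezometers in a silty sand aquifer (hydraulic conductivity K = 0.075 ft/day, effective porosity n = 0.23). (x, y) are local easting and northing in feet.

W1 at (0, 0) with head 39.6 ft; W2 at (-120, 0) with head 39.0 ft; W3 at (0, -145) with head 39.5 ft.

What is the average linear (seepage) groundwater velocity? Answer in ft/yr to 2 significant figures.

0.60 ft/yr

∂h/∂x = (39.0 − 39.6) / (-120 − 0) = +0.005000
∂h/∂y = (39.5 − 39.6) / (-145 − 0) = +0.0006897
|∇h| = √(0.005000² + 0.0006897²) = 0.005047
Seepage velocity v = K·i/n = 0.075 × 0.005047 / 0.23 = 0.001646 ft/day = 0.6012 ft/yr.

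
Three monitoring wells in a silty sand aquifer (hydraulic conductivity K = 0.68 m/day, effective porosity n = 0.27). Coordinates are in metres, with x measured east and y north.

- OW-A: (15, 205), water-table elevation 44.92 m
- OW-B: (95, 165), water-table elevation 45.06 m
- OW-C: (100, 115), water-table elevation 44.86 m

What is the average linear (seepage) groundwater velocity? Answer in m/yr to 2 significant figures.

Taking OW-A as reference: OW-B−OW-A = (80, -40, +0.14); OW-C−OW-A = (85, -90, -0.06).
Determinant of the coordinate differences = 80·(-90) − 85·(-40) = -3800.
∂h/∂x = [(+0.14)·(-90) − (-0.06)·(-40)] / -3800 = +0.003947
∂h/∂y = [80·(-0.06) − 85·(+0.14)] / -3800 = +0.004395
|∇h| = √(0.003947² + 0.004395²) = 0.005907
Seepage velocity v = K·i/n = 0.68 × 0.005907 / 0.27 = 0.01488 m/day = 5.435 m/yr.

5.4 m/yr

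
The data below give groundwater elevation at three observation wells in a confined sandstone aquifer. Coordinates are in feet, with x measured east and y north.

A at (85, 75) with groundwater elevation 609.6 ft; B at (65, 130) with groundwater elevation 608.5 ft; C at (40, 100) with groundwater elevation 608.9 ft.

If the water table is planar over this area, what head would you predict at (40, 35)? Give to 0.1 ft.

610.1 ft

With h = a·x + b·y + c and A as origin, the differences give:
  (-20)·a + 55·b = -1.1
  (-45)·a + 25·b = -0.7
Eliminate b (×25 and ×55, subtract): 1975·a = 11.00 → a = ∂h/∂x = +0.005570
Back-substitute: b = ∂h/∂y = -0.01797.
h(40, 35) = 609.6 + (+0.005570)·(-45) + (-0.01797)·(-40) = 609.6 -0.251 +0.719 = 610.068 ft.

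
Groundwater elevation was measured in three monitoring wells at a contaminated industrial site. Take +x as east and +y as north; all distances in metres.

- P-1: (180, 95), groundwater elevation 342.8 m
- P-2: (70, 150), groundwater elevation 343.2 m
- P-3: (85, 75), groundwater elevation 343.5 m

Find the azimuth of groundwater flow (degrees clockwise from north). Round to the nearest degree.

050°

With h = a·x + b·y + c and P-1 as origin, the differences give:
  (-110)·a + 55·b = +0.4
  (-95)·a + (-20)·b = +0.7
Eliminate b (×(-20) and ×55, subtract): 7425·a = -46.50 → a = ∂h/∂x = -0.006263
Back-substitute: b = ∂h/∂y = -0.005253.
Flow direction (−∇h) has components (+0.006263 E, +0.005253 N).
Azimuth = atan2(E, N) = atan2(+0.006263, +0.005253) = 50.0° ≈ 050°.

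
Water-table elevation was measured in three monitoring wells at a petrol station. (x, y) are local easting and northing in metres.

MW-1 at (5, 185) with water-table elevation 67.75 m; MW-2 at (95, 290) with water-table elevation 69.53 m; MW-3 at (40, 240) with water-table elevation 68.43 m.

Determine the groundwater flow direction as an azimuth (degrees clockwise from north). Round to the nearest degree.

272°

Differences from MW-1: to MW-2 (Δx, Δy, Δh) = (90, 105, +1.78); to MW-3 = (35, 55, +0.68).
Solve a·Δx + b·Δy = Δh: det = 90·55 − 35·105 = 1275.
∂h/∂x = [(+1.78)·55 − (+0.68)·105] / 1275 = +0.02078
∂h/∂y = [90·(+0.68) − 35·(+1.78)] / 1275 = -0.0008627
Flow direction (−∇h) has components (-0.02078 E, +0.0008627 N).
Azimuth = atan2(E, N) = atan2(-0.02078, +0.0008627) = 272.4° ≈ 272°.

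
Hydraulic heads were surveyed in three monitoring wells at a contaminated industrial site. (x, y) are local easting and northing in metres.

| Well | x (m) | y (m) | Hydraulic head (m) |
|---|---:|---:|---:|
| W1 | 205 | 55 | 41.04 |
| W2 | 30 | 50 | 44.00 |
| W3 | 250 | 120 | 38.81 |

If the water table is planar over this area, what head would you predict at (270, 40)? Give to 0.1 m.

Differences from W1: to W2 (Δx, Δy, Δh) = (-175, -5, +2.96); to W3 = (45, 65, -2.23).
Determinant of the coordinate differences = (-175)·65 − 45·(-5) = -11150.
∂h/∂x = [(+2.96)·65 − (-2.23)·(-5)] / -11150 = -0.01626
∂h/∂y = [(-175)·(-2.23) − 45·(+2.96)] / -11150 = -0.02305
h(270, 40) = 41.04 + (-0.01626)·(65) + (-0.02305)·(-15) = 41.04 -1.057 +0.346 = 40.329 m.

40.3 m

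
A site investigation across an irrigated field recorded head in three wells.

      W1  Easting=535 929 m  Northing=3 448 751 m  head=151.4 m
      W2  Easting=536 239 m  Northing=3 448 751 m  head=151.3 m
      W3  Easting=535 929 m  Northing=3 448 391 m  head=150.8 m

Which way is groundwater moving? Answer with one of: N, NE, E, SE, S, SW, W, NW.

∂h/∂x = (151.3 − 151.4) / (536239 − 535929) = -0.0003226
∂h/∂y = (150.8 − 151.4) / (3448391 − 3448751) = +0.001667
Flow = −∇h = (+0.0003226 east, -0.001667 north), which points south.

S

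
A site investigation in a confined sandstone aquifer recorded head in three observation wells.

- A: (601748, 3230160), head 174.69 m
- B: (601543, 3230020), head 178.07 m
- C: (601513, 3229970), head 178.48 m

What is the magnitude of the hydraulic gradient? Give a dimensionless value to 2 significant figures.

Differences from A: to B (Δx, Δy, Δh) = (-205, -140, +3.38); to C = (-235, -190, +3.79).
Solve a·Δx + b·Δy = Δh: det = (-205)·(-190) − (-235)·(-140) = 6050.
∂h/∂x = [(+3.38)·(-190) − (+3.79)·(-140)] / 6050 = -0.01845
∂h/∂y = [(-205)·(+3.79) − (-235)·(+3.38)] / 6050 = +0.002868
|∇h| = √(-0.01845² + 0.002868²) = 0.01867

0.019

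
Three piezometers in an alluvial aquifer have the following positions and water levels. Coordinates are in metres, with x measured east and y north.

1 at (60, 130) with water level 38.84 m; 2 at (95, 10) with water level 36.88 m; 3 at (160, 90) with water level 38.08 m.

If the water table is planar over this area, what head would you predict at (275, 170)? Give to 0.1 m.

39.2 m

Differences from 1: to 2 (Δx, Δy, Δh) = (35, -120, -1.96); to 3 = (100, -40, -0.76).
Determinant of the coordinate differences = 35·(-40) − 100·(-120) = 10600.
∂h/∂x = [(-1.96)·(-40) − (-0.76)·(-120)] / 10600 = -0.001208
∂h/∂y = [35·(-0.76) − 100·(-1.96)] / 10600 = +0.01598
h(275, 170) = 38.84 + (-0.001208)·(215) + (+0.01598)·(40) = 38.84 -0.260 +0.639 = 39.220 m.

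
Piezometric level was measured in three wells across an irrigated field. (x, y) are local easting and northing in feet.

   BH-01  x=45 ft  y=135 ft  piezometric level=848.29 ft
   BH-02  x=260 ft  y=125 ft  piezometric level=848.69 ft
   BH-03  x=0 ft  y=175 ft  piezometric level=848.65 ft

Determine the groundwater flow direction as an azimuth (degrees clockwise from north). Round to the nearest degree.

192°

Taking BH-01 as reference: BH-02−BH-01 = (215, -10, +0.40); BH-03−BH-01 = (-45, 40, +0.36).
Solve a·Δx + b·Δy = Δh: det = 215·40 − (-45)·(-10) = 8150.
∂h/∂x = [(+0.40)·40 − (+0.36)·(-10)] / 8150 = +0.002405
∂h/∂y = [215·(+0.36) − (-45)·(+0.40)] / 8150 = +0.01171
Flow direction (−∇h) has components (-0.002405 E, -0.01171 N).
Azimuth = atan2(E, N) = atan2(-0.002405, -0.01171) = 191.6° ≈ 192°.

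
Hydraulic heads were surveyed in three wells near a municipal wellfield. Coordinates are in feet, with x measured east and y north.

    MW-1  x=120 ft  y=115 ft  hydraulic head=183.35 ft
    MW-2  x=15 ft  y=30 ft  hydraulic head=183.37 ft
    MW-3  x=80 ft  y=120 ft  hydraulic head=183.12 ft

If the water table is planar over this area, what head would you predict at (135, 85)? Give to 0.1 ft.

Three-point gradient (reference MW-1): Δ to MW-2 = (-105, -85, +0.02), Δ to MW-3 = (-40, 5, -0.23).
∂h/∂x = +0.004955, ∂h/∂y = -0.006357 (det = -3925).
h(135, 85) = 183.35 + (+0.004955)·(15) + (-0.006357)·(-30) = 183.35 +0.074 +0.191 = 183.615 ft.

183.6 ft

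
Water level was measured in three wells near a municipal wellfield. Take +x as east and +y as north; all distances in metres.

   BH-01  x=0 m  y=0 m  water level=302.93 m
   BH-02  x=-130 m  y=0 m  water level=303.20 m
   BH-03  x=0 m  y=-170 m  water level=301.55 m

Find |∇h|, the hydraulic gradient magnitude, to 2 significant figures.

0.0084

∂h/∂x = (303.20 − 302.93) / (-130 − 0) = -0.002077
∂h/∂y = (301.55 − 302.93) / (-170 − 0) = +0.008118
|∇h| = √(-0.002077² + 0.008118²) = 0.008379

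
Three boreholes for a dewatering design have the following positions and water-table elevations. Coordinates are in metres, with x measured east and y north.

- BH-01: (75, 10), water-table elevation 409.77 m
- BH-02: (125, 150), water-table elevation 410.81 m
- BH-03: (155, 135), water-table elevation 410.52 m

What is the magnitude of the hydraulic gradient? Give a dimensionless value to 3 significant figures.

0.0105

Three-point gradient (reference BH-01): Δ to BH-02 = (50, 140, +1.04), Δ to BH-03 = (80, 125, +0.75).
∂h/∂x = -0.005051, ∂h/∂y = +0.009232 (det = -4950).
|∇h| = √(-0.005051² + 0.009232²) = 0.01052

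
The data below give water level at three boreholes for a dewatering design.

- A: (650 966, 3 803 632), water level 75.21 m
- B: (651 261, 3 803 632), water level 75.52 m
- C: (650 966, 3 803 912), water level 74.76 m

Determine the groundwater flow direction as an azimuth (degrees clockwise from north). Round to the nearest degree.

∂h/∂x = (75.52 − 75.21) / (651261 − 650966) = +0.001051
∂h/∂y = (74.76 − 75.21) / (3803912 − 3803632) = -0.001607
Flow direction (−∇h) has components (-0.001051 E, +0.001607 N).
Azimuth = atan2(E, N) = atan2(-0.001051, +0.001607) = 326.8° ≈ 327°.

327°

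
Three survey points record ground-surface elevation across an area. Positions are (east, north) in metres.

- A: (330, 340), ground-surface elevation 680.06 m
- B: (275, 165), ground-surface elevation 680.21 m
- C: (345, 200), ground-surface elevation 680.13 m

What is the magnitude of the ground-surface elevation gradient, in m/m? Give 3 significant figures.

Differences from A: to B (Δx, Δy, Δh) = (-55, -175, +0.15); to C = (15, -140, +0.07).
Determinant of the coordinate differences = (-55)·(-140) − 15·(-175) = 10325.
∂z/∂x = [(+0.15)·(-140) − (+0.07)·(-175)] / 10325 = -0.0008475
∂z/∂y = [(-55)·(+0.07) − 15·(+0.15)] / 10325 = -0.0005908
|∇f| = √(-0.0008475² + -0.0005908²) = 0.001033 m/m

0.00103 m/m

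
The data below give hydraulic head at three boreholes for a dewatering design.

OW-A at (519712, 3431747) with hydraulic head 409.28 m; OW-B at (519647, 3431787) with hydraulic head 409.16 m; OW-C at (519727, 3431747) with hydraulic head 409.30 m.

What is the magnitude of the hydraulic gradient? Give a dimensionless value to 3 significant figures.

0.00157

With h = a·x + b·y + c and OW-A as origin, the differences give:
  (-65)·a + 40·b = -0.12
  15·a + 0·b = +0.02
Eliminate b (×0 and ×40, subtract): -600·a = -0.800 → a = ∂h/∂x = +0.001333
Back-substitute: b = ∂h/∂y = -0.0008333.
|∇h| = √(0.001333² + -0.0008333²) = 0.001572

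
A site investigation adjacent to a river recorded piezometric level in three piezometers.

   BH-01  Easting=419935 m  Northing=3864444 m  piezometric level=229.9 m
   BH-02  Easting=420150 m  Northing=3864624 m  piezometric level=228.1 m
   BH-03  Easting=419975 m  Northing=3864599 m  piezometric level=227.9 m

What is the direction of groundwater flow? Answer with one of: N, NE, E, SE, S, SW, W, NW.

Differences from BH-01: to BH-02 (Δx, Δy, Δh) = (215, 180, -1.8); to BH-03 = (40, 155, -2.0).
Solve a·Δx + b·Δy = Δh: det = 215·155 − 40·180 = 26125.
∂h/∂x = [(-1.8)·155 − (-2.0)·180] / 26125 = +0.003100
∂h/∂y = [215·(-2.0) − 40·(-1.8)] / 26125 = -0.01370
Flow = −∇h = (-0.003100 east, +0.01370 north), which points north.

N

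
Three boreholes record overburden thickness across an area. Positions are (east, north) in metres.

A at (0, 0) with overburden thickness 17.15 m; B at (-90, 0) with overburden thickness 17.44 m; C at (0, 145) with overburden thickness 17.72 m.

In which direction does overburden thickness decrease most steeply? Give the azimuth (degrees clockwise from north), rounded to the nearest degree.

∂d/∂x = (17.44 − 17.15) / (-90 − 0) = -0.003222
∂d/∂y = (17.72 − 17.15) / (145 − 0) = +0.003931
Steepest decrease is along −∇f: components (+0.003222 E, -0.003931 N).
Azimuth = atan2(+0.003222, -0.003931) = 140.7° ≈ 141°.

141°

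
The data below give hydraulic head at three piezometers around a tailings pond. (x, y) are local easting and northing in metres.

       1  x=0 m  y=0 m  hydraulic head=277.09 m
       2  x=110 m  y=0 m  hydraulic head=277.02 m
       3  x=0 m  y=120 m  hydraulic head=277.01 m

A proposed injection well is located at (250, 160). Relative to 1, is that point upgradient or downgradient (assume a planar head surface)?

downgradient

∂h/∂x = (277.02 − 277.09) / (110 − 0) = -0.0006364
∂h/∂y = (277.01 − 277.09) / (120 − 0) = -0.0006667
Head at (250, 160) = 277.09 + (-0.0006364)·(250) + (-0.0006667)·(160) = 276.82 m.
That is lower than the 277.09 m at 1, so the point is downgradient.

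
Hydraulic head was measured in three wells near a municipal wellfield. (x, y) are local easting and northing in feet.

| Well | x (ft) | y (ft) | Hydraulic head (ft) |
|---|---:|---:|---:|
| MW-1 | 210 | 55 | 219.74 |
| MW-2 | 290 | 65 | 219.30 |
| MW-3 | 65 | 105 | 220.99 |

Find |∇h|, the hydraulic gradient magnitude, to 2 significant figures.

0.0092

Differences from MW-1: to MW-2 (Δx, Δy, Δh) = (80, 10, -0.44); to MW-3 = (-145, 50, +1.25).
Determinant of the coordinate differences = 80·50 − (-145)·10 = 5450.
∂h/∂x = [(-0.44)·50 − (+1.25)·10] / 5450 = -0.006330
∂h/∂y = [80·(+1.25) − (-145)·(-0.44)] / 5450 = +0.006642
|∇h| = √(-0.006330² + 0.006642²) = 0.009175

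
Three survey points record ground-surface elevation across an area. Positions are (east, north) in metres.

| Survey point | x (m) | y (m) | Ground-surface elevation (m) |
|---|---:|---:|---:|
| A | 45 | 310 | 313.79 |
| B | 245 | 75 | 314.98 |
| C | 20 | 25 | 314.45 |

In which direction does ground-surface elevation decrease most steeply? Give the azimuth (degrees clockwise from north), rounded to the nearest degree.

Taking A as reference: B−A = (200, -235, +1.19); C−A = (-25, -285, +0.66).
Solve a·Δx + b·Δy = Δz: det = 200·(-285) − (-25)·(-235) = -62875.
∂z/∂x = [(+1.19)·(-285) − (+0.66)·(-235)] / -62875 = +0.002927
∂z/∂y = [200·(+0.66) − (-25)·(+1.19)] / -62875 = -0.002573
Steepest decrease is along −∇f: components (-0.002927 E, +0.002573 N).
Azimuth = atan2(-0.002927, +0.002573) = 311.3° ≈ 311°.

311°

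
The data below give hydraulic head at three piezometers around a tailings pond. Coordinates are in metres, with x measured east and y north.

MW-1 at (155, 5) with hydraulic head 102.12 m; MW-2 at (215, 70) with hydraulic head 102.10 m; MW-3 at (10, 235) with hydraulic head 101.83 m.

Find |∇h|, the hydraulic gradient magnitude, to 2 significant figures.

0.0011

Taking MW-1 as reference: MW-2−MW-1 = (60, 65, -0.02); MW-3−MW-1 = (-145, 230, -0.29).
Solve a·Δx + b·Δy = Δh: det = 60·230 − (-145)·65 = 23225.
∂h/∂x = [(-0.02)·230 − (-0.29)·65] / 23225 = +0.0006136
∂h/∂y = [60·(-0.29) − (-145)·(-0.02)] / 23225 = -0.0008741
|∇h| = √(0.0006136² + -0.0008741²) = 0.001068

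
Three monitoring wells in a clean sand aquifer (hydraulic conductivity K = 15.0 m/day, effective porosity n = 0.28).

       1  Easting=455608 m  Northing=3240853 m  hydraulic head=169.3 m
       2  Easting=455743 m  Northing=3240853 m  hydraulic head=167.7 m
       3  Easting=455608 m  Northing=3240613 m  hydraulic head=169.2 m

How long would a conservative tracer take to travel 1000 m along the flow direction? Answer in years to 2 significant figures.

∂h/∂x = (167.7 − 169.3) / (455743 − 455608) = -0.01185
∂h/∂y = (169.2 − 169.3) / (3240613 − 3240853) = +0.0004167
|∇h| = √(-0.01185² + 0.0004167²) = 0.01186
Seepage velocity v = K·i/n = 15.0 × 0.01186 / 0.28 = 0.6354 m/day.
t = 1000 / 0.6354 = 1574 days = 4.31 years.

4.3 years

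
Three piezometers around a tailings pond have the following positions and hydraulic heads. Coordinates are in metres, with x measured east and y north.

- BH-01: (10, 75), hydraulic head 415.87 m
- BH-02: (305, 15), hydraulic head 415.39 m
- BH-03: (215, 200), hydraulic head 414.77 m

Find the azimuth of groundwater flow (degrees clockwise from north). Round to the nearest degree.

Three-point gradient (reference BH-01): Δ to BH-02 = (295, -60, -0.48), Δ to BH-03 = (205, 125, -1.10).
∂h/∂x = -0.002562, ∂h/∂y = -0.004598 (det = 49175).
Flow direction (−∇h) has components (+0.002562 E, +0.004598 N).
Azimuth = atan2(E, N) = atan2(+0.002562, +0.004598) = 29.1° ≈ 029°.

029°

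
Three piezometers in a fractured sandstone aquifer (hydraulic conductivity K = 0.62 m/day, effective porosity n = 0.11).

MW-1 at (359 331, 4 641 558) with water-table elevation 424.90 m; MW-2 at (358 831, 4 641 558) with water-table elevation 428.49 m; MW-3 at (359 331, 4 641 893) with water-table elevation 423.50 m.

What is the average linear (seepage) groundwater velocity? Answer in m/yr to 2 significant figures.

∂h/∂x = (428.49 − 424.90) / (358831 − 359331) = -0.007180
∂h/∂y = (423.50 − 424.90) / (4641893 − 4641558) = -0.004179
|∇h| = √(-0.007180² + -0.004179²) = 0.008308
Seepage velocity v = K·i/n = 0.62 × 0.008308 / 0.11 = 0.04683 m/day = 17.1 m/yr.

17 m/yr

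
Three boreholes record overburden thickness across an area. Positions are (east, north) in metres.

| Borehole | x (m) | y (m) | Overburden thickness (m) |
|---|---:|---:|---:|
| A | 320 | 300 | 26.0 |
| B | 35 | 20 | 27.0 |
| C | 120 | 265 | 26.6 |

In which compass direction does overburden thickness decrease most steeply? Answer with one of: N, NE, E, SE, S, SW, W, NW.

Differences from A: to B (Δx, Δy, Δh) = (-285, -280, +1.0); to C = (-200, -35, +0.6).
Determinant of the coordinate differences = (-285)·(-35) − (-200)·(-280) = -46025.
∂d/∂x = [(+1.0)·(-35) − (+0.6)·(-280)] / -46025 = -0.002890
∂d/∂y = [(-285)·(+0.6) − (-200)·(+1.0)] / -46025 = -0.0006301
Steepest decrease is along −∇f = (+0.002890 E, +0.0006301 N) → east.

E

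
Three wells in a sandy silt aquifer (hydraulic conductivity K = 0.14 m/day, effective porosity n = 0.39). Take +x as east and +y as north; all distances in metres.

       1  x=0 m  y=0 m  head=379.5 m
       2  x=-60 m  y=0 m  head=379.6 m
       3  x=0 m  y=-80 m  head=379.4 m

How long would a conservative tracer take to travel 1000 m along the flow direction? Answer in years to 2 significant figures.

3700 years

∂h/∂x = (379.6 − 379.5) / (-60 − 0) = -0.001667
∂h/∂y = (379.4 − 379.5) / (-80 − 0) = +0.001250
|∇h| = √(-0.001667² + 0.001250²) = 0.002084
Seepage velocity v = K·i/n = 0.14 × 0.002084 / 0.39 = 0.0007481 m/day.
t = 1000 / 0.0007481 = 1.337e+06 days = 3.66e+03 years.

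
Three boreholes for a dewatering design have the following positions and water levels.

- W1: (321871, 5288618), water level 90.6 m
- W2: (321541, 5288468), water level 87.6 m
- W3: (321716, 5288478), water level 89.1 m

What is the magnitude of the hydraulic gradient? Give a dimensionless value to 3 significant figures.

With h = a·x + b·y + c and W1 as origin, the differences give:
  (-330)·a + (-150)·b = -3.0
  (-155)·a + (-140)·b = -1.5
Eliminate b (×(-140) and ×(-150), subtract): 22950·a = 195.00 → a = ∂h/∂x = +0.008497
Back-substitute: b = ∂h/∂y = +0.001307.
|∇h| = √(0.008497² + 0.001307²) = 0.008597

0.00860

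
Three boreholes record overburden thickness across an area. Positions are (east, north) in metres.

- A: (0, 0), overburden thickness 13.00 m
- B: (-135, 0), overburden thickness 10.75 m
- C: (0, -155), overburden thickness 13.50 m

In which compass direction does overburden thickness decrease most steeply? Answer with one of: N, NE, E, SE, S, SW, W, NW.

∂d/∂x = (10.75 − 13.00) / (-135 − 0) = +0.01667
∂d/∂y = (13.50 − 13.00) / (-155 − 0) = -0.003226
Steepest decrease is along −∇f = (-0.01667 E, +0.003226 N) → west.

W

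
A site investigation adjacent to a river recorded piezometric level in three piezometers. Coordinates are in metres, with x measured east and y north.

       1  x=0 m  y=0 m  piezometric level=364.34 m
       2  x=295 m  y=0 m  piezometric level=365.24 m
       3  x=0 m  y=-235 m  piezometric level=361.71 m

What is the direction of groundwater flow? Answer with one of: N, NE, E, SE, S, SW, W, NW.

∂h/∂x = (365.24 − 364.34) / (295 − 0) = +0.003051
∂h/∂y = (361.71 − 364.34) / (-235 − 0) = +0.01119
Flow = −∇h = (-0.003051 east, -0.01119 north), which points south.

S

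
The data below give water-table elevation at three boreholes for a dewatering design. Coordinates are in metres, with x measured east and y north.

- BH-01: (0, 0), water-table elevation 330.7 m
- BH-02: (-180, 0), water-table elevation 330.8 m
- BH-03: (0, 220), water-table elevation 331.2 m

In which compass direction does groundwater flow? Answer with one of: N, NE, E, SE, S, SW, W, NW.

∂h/∂x = (330.8 − 330.7) / (-180 − 0) = -0.0005556
∂h/∂y = (331.2 − 330.7) / (220 − 0) = +0.002273
Flow = −∇h = (+0.0005556 east, -0.002273 north), which points south.

S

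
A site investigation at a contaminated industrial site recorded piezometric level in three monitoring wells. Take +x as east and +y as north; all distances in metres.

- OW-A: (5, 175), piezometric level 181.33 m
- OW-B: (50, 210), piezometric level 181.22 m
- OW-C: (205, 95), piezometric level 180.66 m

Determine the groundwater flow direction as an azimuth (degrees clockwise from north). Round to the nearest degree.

104°

Taking OW-A as reference: OW-B−OW-A = (45, 35, -0.11); OW-C−OW-A = (200, -80, -0.67).
Solve a·Δx + b·Δy = Δh: det = 45·(-80) − 200·35 = -10600.
∂h/∂x = [(-0.11)·(-80) − (-0.67)·35] / -10600 = -0.003042
∂h/∂y = [45·(-0.67) − 200·(-0.11)] / -10600 = +0.0007689
Flow direction (−∇h) has components (+0.003042 E, -0.0007689 N).
Azimuth = atan2(E, N) = atan2(+0.003042, -0.0007689) = 104.2° ≈ 104°.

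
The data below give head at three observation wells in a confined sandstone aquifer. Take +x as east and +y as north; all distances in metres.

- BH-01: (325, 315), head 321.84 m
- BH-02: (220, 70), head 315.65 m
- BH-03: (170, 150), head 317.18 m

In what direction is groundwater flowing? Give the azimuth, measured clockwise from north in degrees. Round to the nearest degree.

Differences from BH-01: to BH-02 (Δx, Δy, Δh) = (-105, -245, -6.19); to BH-03 = (-155, -165, -4.66).
Determinant of the coordinate differences = (-105)·(-165) − (-155)·(-245) = -20650.
∂h/∂x = [(-6.19)·(-165) − (-4.66)·(-245)] / -20650 = +0.005828
∂h/∂y = [(-105)·(-4.66) − (-155)·(-6.19)] / -20650 = +0.02277
Flow direction (−∇h) has components (-0.005828 E, -0.02277 N).
Azimuth = atan2(E, N) = atan2(-0.005828, -0.02277) = 194.4° ≈ 194°.

194°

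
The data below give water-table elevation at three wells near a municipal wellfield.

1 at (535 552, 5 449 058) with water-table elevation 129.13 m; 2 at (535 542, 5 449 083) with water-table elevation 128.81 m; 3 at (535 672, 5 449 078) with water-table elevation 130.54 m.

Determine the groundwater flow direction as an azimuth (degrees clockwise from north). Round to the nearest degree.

Taking 1 as reference: 2−1 = (-10, 25, -0.32); 3−1 = (120, 20, +1.41).
Determinant of the coordinate differences = (-10)·20 − 120·25 = -3200.
∂h/∂x = [(-0.32)·20 − (+1.41)·25] / -3200 = +0.01302
∂h/∂y = [(-10)·(+1.41) − 120·(-0.32)] / -3200 = -0.007594
Flow direction (−∇h) has components (-0.01302 E, +0.007594 N).
Azimuth = atan2(E, N) = atan2(-0.01302, +0.007594) = 300.3° ≈ 300°.

300°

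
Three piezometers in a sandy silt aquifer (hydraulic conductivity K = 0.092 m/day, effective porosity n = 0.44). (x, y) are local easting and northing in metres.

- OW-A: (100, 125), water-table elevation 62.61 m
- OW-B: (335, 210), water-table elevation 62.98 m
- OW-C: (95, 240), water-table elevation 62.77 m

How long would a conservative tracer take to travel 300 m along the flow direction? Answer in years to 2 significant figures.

2200 years

Differences from OW-A: to OW-B (Δx, Δy, Δh) = (235, 85, +0.37); to OW-C = (-5, 115, +0.16).
Determinant of the coordinate differences = 235·115 − (-5)·85 = 27450.
∂h/∂x = [(+0.37)·115 − (+0.16)·85] / 27450 = +0.001055
∂h/∂y = [235·(+0.16) − (-5)·(+0.37)] / 27450 = +0.001437
|∇h| = √(0.001055² + 0.001437²) = 0.001783
Seepage velocity v = K·i/n = 0.092 × 0.001783 / 0.44 = 0.0003728 m/day.
t = 300 / 0.0003728 = 8.047e+05 days = 2.2e+03 years.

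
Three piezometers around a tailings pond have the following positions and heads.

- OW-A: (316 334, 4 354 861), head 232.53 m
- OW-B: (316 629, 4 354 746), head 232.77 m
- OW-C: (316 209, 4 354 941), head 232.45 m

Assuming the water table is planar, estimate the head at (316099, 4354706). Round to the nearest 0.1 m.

Differences from OW-A: to OW-B (Δx, Δy, Δh) = (295, -115, +0.24); to OW-C = (-125, 80, -0.08).
Determinant of the coordinate differences = 295·80 − (-125)·(-115) = 9225.
∂h/∂x = [(+0.24)·80 − (-0.08)·(-115)] / 9225 = +0.001084
∂h/∂y = [295·(-0.08) − (-125)·(+0.24)] / 9225 = +0.0006938
h(316099, 4354706) = 232.53 + (+0.001084)·(-235) + (+0.0006938)·(-155) = 232.53 -0.255 -0.108 = 232.168 m.

232.2 m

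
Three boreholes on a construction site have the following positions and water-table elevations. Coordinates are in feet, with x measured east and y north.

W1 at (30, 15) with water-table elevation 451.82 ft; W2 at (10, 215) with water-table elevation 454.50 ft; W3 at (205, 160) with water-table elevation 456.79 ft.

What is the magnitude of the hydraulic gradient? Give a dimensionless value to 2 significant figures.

0.022

Taking W1 as reference: W2−W1 = (-20, 200, +2.68); W3−W1 = (175, 145, +4.97).
Determinant of the coordinate differences = (-20)·145 − 175·200 = -37900.
∂h/∂x = [(+2.68)·145 − (+4.97)·200] / -37900 = +0.01597
∂h/∂y = [(-20)·(+4.97) − 175·(+2.68)] / -37900 = +0.01500
|∇h| = √(0.01597² + 0.01500²) = 0.02191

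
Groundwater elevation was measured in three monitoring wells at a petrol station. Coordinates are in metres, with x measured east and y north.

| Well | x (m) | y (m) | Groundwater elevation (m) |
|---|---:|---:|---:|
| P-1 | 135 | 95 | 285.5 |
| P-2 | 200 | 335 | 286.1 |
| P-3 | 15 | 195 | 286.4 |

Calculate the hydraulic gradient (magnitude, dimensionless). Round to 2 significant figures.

Differences from P-1: to P-2 (Δx, Δy, Δh) = (65, 240, +0.6); to P-3 = (-120, 100, +0.9).
Determinant of the coordinate differences = 65·100 − (-120)·240 = 35300.
∂h/∂x = [(+0.6)·100 − (+0.9)·240] / 35300 = -0.004419
∂h/∂y = [65·(+0.9) − (-120)·(+0.6)] / 35300 = +0.003697
|∇h| = √(-0.004419² + 0.003697²) = 0.005762

0.0058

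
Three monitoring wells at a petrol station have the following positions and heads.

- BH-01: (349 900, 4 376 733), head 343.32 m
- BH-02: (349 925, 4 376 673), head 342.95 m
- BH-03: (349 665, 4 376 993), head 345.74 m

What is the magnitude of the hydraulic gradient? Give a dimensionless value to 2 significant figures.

Taking BH-01 as reference: BH-02−BH-01 = (25, -60, -0.37); BH-03−BH-01 = (-235, 260, +2.42).
Determinant of the coordinate differences = 25·260 − (-235)·(-60) = -7600.
∂h/∂x = [(-0.37)·260 − (+2.42)·(-60)] / -7600 = -0.006447
∂h/∂y = [25·(+2.42) − (-235)·(-0.37)] / -7600 = +0.003480
|∇h| = √(-0.006447² + 0.003480²) = 0.007326

0.0073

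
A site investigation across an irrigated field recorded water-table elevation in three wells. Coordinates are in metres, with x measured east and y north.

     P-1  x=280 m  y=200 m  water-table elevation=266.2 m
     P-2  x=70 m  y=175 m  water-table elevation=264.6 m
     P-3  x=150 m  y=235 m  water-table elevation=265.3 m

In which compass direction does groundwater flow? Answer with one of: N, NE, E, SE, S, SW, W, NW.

W

Differences from P-1: to P-2 (Δx, Δy, Δh) = (-210, -25, -1.6); to P-3 = (-130, 35, -0.9).
Solve a·Δx + b·Δy = Δh: det = (-210)·35 − (-130)·(-25) = -10600.
∂h/∂x = [(-1.6)·35 − (-0.9)·(-25)] / -10600 = +0.007406
∂h/∂y = [(-210)·(-0.9) − (-130)·(-1.6)] / -10600 = +0.001792
Flow = −∇h = (-0.007406 east, -0.001792 north), which points west.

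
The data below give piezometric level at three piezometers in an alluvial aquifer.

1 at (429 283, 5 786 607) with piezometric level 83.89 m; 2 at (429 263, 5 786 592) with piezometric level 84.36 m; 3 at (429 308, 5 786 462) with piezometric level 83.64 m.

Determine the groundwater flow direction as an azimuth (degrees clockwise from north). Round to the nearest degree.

With h = a·x + b·y + c and 1 as origin, the differences give:
  (-20)·a + (-15)·b = +0.47
  25·a + (-145)·b = -0.25
Eliminate b (×(-145) and ×(-15), subtract): 3275·a = -71.900 → a = ∂h/∂x = -0.02195
Back-substitute: b = ∂h/∂y = -0.002061.
Flow direction (−∇h) has components (+0.02195 E, +0.002061 N).
Azimuth = atan2(E, N) = atan2(+0.02195, +0.002061) = 84.6° ≈ 085°.

085°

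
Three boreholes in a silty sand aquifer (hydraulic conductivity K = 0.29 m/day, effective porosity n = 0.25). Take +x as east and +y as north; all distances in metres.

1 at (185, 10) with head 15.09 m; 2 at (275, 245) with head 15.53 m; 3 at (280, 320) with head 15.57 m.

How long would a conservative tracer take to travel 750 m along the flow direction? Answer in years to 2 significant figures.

With h = a·x + b·y + c and 1 as origin, the differences give:
  90·a + 235·b = +0.44
  95·a + 310·b = +0.48
Eliminate b (×310 and ×235, subtract): 5575·a = 23.600 → a = ∂h/∂x = +0.004233
Back-substitute: b = ∂h/∂y = +0.0002511.
|∇h| = √(0.004233² + 0.0002511²) = 0.00424
Seepage velocity v = K·i/n = 0.29 × 0.00424 / 0.25 = 0.004918 m/day.
t = 750 / 0.004918 = 1.525e+05 days = 418 years.

420 years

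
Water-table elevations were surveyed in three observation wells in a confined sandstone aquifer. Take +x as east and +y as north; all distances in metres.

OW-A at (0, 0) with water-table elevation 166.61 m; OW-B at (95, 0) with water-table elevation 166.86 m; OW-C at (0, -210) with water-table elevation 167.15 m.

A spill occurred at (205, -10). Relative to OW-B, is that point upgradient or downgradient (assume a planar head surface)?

∂h/∂x = (166.86 − 166.61) / (95 − 0) = +0.002632
∂h/∂y = (167.15 − 166.61) / (-210 − 0) = -0.002571
Head at (205, -10) = 166.61 + (+0.002632)·(205) + (-0.002571)·(-10) = 167.18 m.
That is higher than the 166.86 m at OW-B, so the point is upgradient.

upgradient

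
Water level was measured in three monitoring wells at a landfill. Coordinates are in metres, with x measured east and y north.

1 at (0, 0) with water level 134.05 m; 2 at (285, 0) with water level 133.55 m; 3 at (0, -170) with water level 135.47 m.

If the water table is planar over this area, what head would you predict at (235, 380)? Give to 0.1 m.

130.5 m

∂h/∂x = (133.55 − 134.05) / (285 − 0) = -0.001754
∂h/∂y = (135.47 − 134.05) / (-170 − 0) = -0.008353
h(235, 380) = 134.05 + (-0.001754)·(235) + (-0.008353)·(380) = 134.05 -0.412 -3.174 = 130.464 m.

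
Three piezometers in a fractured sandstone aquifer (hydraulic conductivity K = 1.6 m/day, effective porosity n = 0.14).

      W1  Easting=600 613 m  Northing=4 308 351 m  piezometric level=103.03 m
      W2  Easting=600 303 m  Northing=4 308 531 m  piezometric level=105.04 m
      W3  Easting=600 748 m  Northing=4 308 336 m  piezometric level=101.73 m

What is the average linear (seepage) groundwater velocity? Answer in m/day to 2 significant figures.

Three-point gradient (reference W1): Δ to W2 = (-310, 180, +2.01), Δ to W3 = (135, -15, -1.30).
∂h/∂x = -0.01037, ∂h/∂y = -0.006700 (det = -19650).
|∇h| = √(-0.01037² + -0.006700²) = 0.01235
Seepage velocity v = K·i/n = 1.6 × 0.01235 / 0.14 = 0.1411 m/day.

0.14 m/day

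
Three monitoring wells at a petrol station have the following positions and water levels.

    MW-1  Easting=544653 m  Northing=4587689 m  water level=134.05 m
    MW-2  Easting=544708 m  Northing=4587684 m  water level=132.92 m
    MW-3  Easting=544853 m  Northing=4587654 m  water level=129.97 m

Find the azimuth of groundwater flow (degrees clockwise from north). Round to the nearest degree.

085°

Taking MW-1 as reference: MW-2−MW-1 = (55, -5, -1.13); MW-3−MW-1 = (200, -35, -4.08).
Determinant of the coordinate differences = 55·(-35) − 200·(-5) = -925.
∂h/∂x = [(-1.13)·(-35) − (-4.08)·(-5)] / -925 = -0.02070
∂h/∂y = [55·(-4.08) − 200·(-1.13)] / -925 = -0.001730
Flow direction (−∇h) has components (+0.02070 E, +0.001730 N).
Azimuth = atan2(E, N) = atan2(+0.02070, +0.001730) = 85.2° ≈ 085°.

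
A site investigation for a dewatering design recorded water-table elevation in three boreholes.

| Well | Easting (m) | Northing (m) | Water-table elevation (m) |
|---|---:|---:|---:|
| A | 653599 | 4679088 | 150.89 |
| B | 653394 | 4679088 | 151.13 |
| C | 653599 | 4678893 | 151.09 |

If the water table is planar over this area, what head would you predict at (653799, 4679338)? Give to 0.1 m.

∂h/∂x = (151.13 − 150.89) / (653394 − 653599) = -0.001171
∂h/∂y = (151.09 − 150.89) / (4678893 − 4679088) = -0.001026
h(653799, 4679338) = 150.89 + (-0.001171)·(200) + (-0.001026)·(250) = 150.89 -0.234 -0.256 = 150.399 m.

150.4 m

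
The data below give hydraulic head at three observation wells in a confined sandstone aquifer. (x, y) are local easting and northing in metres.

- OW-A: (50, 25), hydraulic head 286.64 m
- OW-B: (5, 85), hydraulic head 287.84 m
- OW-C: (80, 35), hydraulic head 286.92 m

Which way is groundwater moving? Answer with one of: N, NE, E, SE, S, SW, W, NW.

S

Differences from OW-A: to OW-B (Δx, Δy, Δh) = (-45, 60, +1.20); to OW-C = (30, 10, +0.28).
Solve a·Δx + b·Δy = Δh: det = (-45)·10 − 30·60 = -2250.
∂h/∂x = [(+1.20)·10 − (+0.28)·60] / -2250 = +0.002133
∂h/∂y = [(-45)·(+0.28) − 30·(+1.20)] / -2250 = +0.02160
Flow = −∇h = (-0.002133 east, -0.02160 north), which points south.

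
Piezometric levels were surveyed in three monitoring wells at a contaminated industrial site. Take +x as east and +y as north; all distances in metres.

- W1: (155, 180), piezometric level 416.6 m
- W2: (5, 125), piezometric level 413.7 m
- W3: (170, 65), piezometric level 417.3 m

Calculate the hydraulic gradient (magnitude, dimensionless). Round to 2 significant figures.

Three-point gradient (reference W1): Δ to W2 = (-150, -55, -2.9), Δ to W3 = (15, -115, +0.7).
∂h/∂x = +0.02058, ∂h/∂y = -0.003402 (det = 18075).
|∇h| = √(0.02058² + -0.003402²) = 0.02086

0.021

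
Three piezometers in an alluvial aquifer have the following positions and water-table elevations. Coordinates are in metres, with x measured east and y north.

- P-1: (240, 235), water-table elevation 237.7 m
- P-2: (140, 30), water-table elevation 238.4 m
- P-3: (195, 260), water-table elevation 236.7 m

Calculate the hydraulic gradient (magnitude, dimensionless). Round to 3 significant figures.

Differences from P-1: to P-2 (Δx, Δy, Δh) = (-100, -205, +0.7); to P-3 = (-45, 25, -1.0).
Determinant of the coordinate differences = (-100)·25 − (-45)·(-205) = -11725.
∂h/∂x = [(+0.7)·25 − (-1.0)·(-205)] / -11725 = +0.01599
∂h/∂y = [(-100)·(-1.0) − (-45)·(+0.7)] / -11725 = -0.01122
|∇h| = √(0.01599² + -0.01122²) = 0.01953

0.0195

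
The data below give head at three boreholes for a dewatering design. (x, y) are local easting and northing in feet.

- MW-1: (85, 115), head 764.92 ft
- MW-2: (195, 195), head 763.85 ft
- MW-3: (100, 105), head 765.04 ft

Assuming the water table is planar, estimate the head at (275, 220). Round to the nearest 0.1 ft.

763.5 ft

With h = a·x + b·y + c and MW-1 as origin, the differences give:
  110·a + 80·b = -1.07
  15·a + (-10)·b = +0.12
Eliminate b (×(-10) and ×80, subtract): -2300·a = 1.100 → a = ∂h/∂x = -0.0004783
Back-substitute: b = ∂h/∂y = -0.01272.
h(275, 220) = 764.92 + (-0.0004783)·(190) + (-0.01272)·(105) = 764.92 -0.091 -1.335 = 763.494 ft.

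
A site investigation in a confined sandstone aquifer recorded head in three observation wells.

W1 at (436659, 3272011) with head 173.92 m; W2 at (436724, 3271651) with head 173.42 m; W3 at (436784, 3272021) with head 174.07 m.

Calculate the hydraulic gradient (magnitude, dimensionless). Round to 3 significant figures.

With h = a·x + b·y + c and W1 as origin, the differences give:
  65·a + (-360)·b = -0.50
  125·a + 10·b = +0.15
Eliminate b (×10 and ×(-360), subtract): 45650·a = 49.000 → a = ∂h/∂x = +0.001073
Back-substitute: b = ∂h/∂y = +0.001583.
|∇h| = √(0.001073² + 0.001583²) = 0.001912

0.00191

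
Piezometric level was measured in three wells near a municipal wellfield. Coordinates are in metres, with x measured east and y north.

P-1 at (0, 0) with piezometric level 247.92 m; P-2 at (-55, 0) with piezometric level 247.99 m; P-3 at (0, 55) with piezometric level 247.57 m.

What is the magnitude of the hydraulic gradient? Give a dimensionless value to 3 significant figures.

∂h/∂x = (247.99 − 247.92) / (-55 − 0) = -0.001273
∂h/∂y = (247.57 − 247.92) / (55 − 0) = -0.006364
|∇h| = √(-0.001273² + -0.006364²) = 0.00649

0.00649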